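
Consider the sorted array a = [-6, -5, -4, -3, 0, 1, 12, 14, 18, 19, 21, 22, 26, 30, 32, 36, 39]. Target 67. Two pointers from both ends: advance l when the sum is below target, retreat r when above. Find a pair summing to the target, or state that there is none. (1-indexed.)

[1,17] -6+39=33 <67 → l++
[2,17] -5+39=34 <67 → l++
[3,17] -4+39=35 <67 → l++
[4,17] -3+39=36 <67 → l++
[5,17] 0+39=39 <67 → l++
[6,17] 1+39=40 <67 → l++
[7,17] 12+39=51 <67 → l++
[8,17] 14+39=53 <67 → l++
[9,17] 18+39=57 <67 → l++
[10,17] 19+39=58 <67 → l++
[11,17] 21+39=60 <67 → l++
[12,17] 22+39=61 <67 → l++
[13,17] 26+39=65 <67 → l++
[14,17] 30+39=69 >67 → r--
[14,16] 30+36=66 <67 → l++
[15,16] 32+36=68 >67 → r--

no pair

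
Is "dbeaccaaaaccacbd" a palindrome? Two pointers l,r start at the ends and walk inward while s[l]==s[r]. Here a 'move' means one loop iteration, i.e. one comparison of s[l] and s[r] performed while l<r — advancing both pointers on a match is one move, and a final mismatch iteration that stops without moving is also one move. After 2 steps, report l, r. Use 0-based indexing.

l=2, r=13

l=0 r=15: 'd'=='d', l++,r--
l=1 r=14: 'b'=='b', l++,r--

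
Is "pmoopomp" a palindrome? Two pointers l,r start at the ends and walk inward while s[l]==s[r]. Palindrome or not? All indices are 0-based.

not a palindrome (mismatch at 3,4)

[0,7] 'p'=='p' → l++,r--
[1,6] 'm'=='m' → l++,r--
[2,5] 'o'=='o' → l++,r--
[3,4] 'o'!='p' → stop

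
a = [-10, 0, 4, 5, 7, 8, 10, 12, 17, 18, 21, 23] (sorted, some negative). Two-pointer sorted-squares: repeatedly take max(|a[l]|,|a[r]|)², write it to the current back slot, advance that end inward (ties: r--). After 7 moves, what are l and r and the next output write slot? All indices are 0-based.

l=1, r=5, next write slot=4

[0,11] |-10|<=|23| out[11]=529 → r--
[0,10] |-10|<=|21| out[10]=441 → r--
[0,9] |-10|<=|18| out[9]=324 → r--
[0,8] |-10|<=|17| out[8]=289 → r--
[0,7] |-10|<=|12| out[7]=144 → r--
[0,6] |-10|<=|10| out[6]=100 → r--
[0,5] |-10|>|8| out[5]=100 → l++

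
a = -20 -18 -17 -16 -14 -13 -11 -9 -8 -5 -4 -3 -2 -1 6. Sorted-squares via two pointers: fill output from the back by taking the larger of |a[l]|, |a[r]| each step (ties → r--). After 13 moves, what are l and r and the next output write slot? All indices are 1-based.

l=13, r=14, next write slot=2

[1,15] |-20|>|6| out[15]=400 → l++
[2,15] |-18|>|6| out[14]=324 → l++
[3,15] |-17|>|6| out[13]=289 → l++
[4,15] |-16|>|6| out[12]=256 → l++
[5,15] |-14|>|6| out[11]=196 → l++
[6,15] |-13|>|6| out[10]=169 → l++
[7,15] |-11|>|6| out[9]=121 → l++
[8,15] |-9|>|6| out[8]=81 → l++
[9,15] |-8|>|6| out[7]=64 → l++
[10,15] |-5|<=|6| out[6]=36 → r--
[10,14] |-5|>|-1| out[5]=25 → l++
[11,14] |-4|>|-1| out[4]=16 → l++
[12,14] |-3|>|-1| out[3]=9 → l++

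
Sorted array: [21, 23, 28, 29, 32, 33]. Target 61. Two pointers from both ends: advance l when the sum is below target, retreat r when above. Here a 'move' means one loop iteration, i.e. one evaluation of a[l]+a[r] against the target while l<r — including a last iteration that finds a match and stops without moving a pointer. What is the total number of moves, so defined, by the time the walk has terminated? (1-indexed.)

[1,6] 21+33=54 <61 → l++
[2,6] 23+33=56 <61 → l++
[3,6] 28+33=61 → found

3 moves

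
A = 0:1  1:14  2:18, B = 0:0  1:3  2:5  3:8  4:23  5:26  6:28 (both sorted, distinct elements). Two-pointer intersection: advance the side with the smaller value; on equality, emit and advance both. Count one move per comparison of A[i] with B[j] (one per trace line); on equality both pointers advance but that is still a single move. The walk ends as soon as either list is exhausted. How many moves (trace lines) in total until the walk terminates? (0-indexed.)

i=0 j=0: 1>0, j++
i=0 j=1: 1<3, i++
i=1 j=1: 14>3, j++
i=1 j=2: 14>5, j++
i=1 j=3: 14>8, j++
i=1 j=4: 14<23, i++
i=2 j=4: 18<23, i++

7 moves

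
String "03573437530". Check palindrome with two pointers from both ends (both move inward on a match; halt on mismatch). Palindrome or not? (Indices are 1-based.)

palindrome

[1,11] '0'=='0' → l++,r--
[2,10] '3'=='3' → l++,r--
[3,9] '5'=='5' → l++,r--
[4,8] '7'=='7' → l++,r--
[5,7] '3'=='3' → l++,r--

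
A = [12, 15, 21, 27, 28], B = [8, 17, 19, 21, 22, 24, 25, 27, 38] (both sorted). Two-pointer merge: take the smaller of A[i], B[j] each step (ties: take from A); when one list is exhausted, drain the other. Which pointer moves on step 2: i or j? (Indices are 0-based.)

i

i=0 j=0: A[i]=12>B[j]=8 take 8, j++
i=0 j=1: A[i]=12<=B[j]=17 take 12, i++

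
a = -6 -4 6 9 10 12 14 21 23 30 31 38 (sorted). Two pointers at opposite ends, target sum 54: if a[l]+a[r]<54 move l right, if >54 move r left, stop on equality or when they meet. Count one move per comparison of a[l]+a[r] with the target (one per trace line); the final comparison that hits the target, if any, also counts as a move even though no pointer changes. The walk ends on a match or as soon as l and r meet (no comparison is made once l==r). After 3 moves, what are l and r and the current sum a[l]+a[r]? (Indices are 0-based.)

l=0 r=11: -6+38=32 <54, l++
l=1 r=11: -4+38=34 <54, l++
l=2 r=11: 6+38=44 <54, l++

l=3, r=11, sum=47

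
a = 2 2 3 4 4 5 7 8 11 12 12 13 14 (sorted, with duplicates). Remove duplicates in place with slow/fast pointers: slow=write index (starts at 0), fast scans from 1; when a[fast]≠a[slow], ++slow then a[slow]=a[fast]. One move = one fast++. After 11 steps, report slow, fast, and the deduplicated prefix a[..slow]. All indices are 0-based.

slow=8, fast=12, prefix=[2, 3, 4, 5, 7, 8, 11, 12, 13]

(s=0,f=1) a[fast]=2=a[slow] dup → fast++
(s=0,f=2) a[fast]=3≠a[slow]=2 write a[1]=3 → slow++,fast++
(s=1,f=3) a[fast]=4≠a[slow]=3 write a[2]=4 → slow++,fast++
(s=2,f=4) a[fast]=4=a[slow] dup → fast++
(s=2,f=5) a[fast]=5≠a[slow]=4 write a[3]=5 → slow++,fast++
(s=3,f=6) a[fast]=7≠a[slow]=5 write a[4]=7 → slow++,fast++
(s=4,f=7) a[fast]=8≠a[slow]=7 write a[5]=8 → slow++,fast++
(s=5,f=8) a[fast]=11≠a[slow]=8 write a[6]=11 → slow++,fast++
(s=6,f=9) a[fast]=12≠a[slow]=11 write a[7]=12 → slow++,fast++
(s=7,f=10) a[fast]=12=a[slow] dup → fast++
(s=7,f=11) a[fast]=13≠a[slow]=12 write a[8]=13 → slow++,fast++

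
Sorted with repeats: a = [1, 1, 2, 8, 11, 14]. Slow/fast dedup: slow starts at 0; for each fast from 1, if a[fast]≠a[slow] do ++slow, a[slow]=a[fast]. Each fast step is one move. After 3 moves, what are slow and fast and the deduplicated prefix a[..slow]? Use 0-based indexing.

(s=0,f=1) a[fast]=1=a[slow] dup → fast++
(s=0,f=2) a[fast]=2≠a[slow]=1 write a[1]=2 → slow++,fast++
(s=1,f=3) a[fast]=8≠a[slow]=2 write a[2]=8 → slow++,fast++

slow=2, fast=4, prefix=[1, 2, 8]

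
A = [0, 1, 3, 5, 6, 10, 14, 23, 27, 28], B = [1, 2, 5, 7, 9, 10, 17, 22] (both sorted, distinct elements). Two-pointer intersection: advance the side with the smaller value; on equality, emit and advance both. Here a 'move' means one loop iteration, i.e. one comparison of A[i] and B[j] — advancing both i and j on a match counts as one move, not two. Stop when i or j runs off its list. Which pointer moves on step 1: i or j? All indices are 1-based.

[i=1,j=1] 0<1 → i++

i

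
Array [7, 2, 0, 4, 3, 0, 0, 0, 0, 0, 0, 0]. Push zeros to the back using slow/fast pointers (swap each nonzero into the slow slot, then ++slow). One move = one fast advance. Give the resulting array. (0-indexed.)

[7, 2, 4, 3, 0, 0, 0, 0, 0, 0, 0, 0]

(s=0,f=0) a[fast]=7≠0 swap→a[0]=7 → slow++,fast++
(s=1,f=1) a[fast]=2≠0 swap→a[1]=2 → slow++,fast++
(s=2,f=2) a[fast]=0 → fast++
(s=2,f=3) a[fast]=4≠0 swap→a[2]=4 → slow++,fast++
(s=3,f=4) a[fast]=3≠0 swap→a[3]=3 → slow++,fast++
(s=4,f=5) a[fast]=0 → fast++
(s=4,f=6) a[fast]=0 → fast++
(s=4,f=7) a[fast]=0 → fast++
(s=4,f=8) a[fast]=0 → fast++
(s=4,f=9) a[fast]=0 → fast++
(s=4,f=10) a[fast]=0 → fast++
(s=4,f=11) a[fast]=0 → fast++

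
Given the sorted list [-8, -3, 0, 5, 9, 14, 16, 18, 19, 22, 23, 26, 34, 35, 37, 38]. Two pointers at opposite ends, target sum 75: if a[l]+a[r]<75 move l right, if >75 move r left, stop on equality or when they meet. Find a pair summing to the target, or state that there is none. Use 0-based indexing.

l=0 r=15: -8+38=30 <75, l++
l=1 r=15: -3+38=35 <75, l++
l=2 r=15: 0+38=38 <75, l++
l=3 r=15: 5+38=43 <75, l++
l=4 r=15: 9+38=47 <75, l++
l=5 r=15: 14+38=52 <75, l++
l=6 r=15: 16+38=54 <75, l++
l=7 r=15: 18+38=56 <75, l++
l=8 r=15: 19+38=57 <75, l++
l=9 r=15: 22+38=60 <75, l++
l=10 r=15: 23+38=61 <75, l++
l=11 r=15: 26+38=64 <75, l++
l=12 r=15: 34+38=72 <75, l++
l=13 r=15: 35+38=73 <75, l++
l=14 r=15: 37+38=75, found

(37, 38)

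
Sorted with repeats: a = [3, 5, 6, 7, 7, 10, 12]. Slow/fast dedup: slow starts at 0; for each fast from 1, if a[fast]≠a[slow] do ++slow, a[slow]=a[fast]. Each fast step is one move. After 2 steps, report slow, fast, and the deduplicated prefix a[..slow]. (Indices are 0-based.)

slow=2, fast=3, prefix=[3, 5, 6]

(s=0,f=1) a[fast]=5≠a[slow]=3 write a[1]=5 → slow++,fast++
(s=1,f=2) a[fast]=6≠a[slow]=5 write a[2]=6 → slow++,fast++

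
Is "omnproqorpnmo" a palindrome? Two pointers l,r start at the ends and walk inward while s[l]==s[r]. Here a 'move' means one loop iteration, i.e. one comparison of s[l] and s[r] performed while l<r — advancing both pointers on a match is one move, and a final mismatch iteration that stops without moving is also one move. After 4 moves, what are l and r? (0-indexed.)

l=4, r=8

l=0 r=12: 'o'=='o', l++,r--
l=1 r=11: 'm'=='m', l++,r--
l=2 r=10: 'n'=='n', l++,r--
l=3 r=9: 'p'=='p', l++,r--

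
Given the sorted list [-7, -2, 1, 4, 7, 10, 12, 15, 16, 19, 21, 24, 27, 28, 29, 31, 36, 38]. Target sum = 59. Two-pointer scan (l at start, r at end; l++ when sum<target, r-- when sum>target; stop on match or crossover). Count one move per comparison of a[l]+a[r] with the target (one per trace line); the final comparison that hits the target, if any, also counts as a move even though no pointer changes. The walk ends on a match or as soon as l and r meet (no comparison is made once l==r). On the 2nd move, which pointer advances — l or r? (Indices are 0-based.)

l

l=0 r=17: -7+38=31 <59, l++
l=1 r=17: -2+38=36 <59, l++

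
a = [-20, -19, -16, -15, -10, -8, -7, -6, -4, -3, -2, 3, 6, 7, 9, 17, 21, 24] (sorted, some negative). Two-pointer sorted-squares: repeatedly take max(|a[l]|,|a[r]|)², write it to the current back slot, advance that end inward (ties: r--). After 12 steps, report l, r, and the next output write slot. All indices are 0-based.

l=0 r=17: |-20|<=|24| out[17]=576, r--
l=0 r=16: |-20|<=|21| out[16]=441, r--
l=0 r=15: |-20|>|17| out[15]=400, l++
l=1 r=15: |-19|>|17| out[14]=361, l++
l=2 r=15: |-16|<=|17| out[13]=289, r--
l=2 r=14: |-16|>|9| out[12]=256, l++
l=3 r=14: |-15|>|9| out[11]=225, l++
l=4 r=14: |-10|>|9| out[10]=100, l++
l=5 r=14: |-8|<=|9| out[9]=81, r--
l=5 r=13: |-8|>|7| out[8]=64, l++
l=6 r=13: |-7|<=|7| out[7]=49, r--
l=6 r=12: |-7|>|6| out[6]=49, l++

l=7, r=12, next write slot=5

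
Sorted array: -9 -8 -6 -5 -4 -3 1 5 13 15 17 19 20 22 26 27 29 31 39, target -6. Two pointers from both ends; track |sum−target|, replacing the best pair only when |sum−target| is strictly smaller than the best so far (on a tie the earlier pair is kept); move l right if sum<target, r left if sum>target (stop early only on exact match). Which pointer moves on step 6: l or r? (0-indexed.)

l=0 r=18: -9+39=30 d=36 *, r--
l=0 r=17: -9+31=22 d=28 *, r--
l=0 r=16: -9+29=20 d=26 *, r--
l=0 r=15: -9+27=18 d=24 *, r--
l=0 r=14: -9+26=17 d=23 *, r--
l=0 r=13: -9+22=13 d=19 *, r--

r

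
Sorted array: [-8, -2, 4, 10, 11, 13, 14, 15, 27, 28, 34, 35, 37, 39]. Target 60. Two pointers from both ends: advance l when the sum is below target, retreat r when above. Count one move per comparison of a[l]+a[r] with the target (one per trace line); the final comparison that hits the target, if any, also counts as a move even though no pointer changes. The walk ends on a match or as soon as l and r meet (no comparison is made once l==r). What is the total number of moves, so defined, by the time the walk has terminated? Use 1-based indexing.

[1,14] -8+39=31 <60 → l++
[2,14] -2+39=37 <60 → l++
[3,14] 4+39=43 <60 → l++
[4,14] 10+39=49 <60 → l++
[5,14] 11+39=50 <60 → l++
[6,14] 13+39=52 <60 → l++
[7,14] 14+39=53 <60 → l++
[8,14] 15+39=54 <60 → l++
[9,14] 27+39=66 >60 → r--
[9,13] 27+37=64 >60 → r--
[9,12] 27+35=62 >60 → r--
[9,11] 27+34=61 >60 → r--
[9,10] 27+28=55 <60 → l++

13 moves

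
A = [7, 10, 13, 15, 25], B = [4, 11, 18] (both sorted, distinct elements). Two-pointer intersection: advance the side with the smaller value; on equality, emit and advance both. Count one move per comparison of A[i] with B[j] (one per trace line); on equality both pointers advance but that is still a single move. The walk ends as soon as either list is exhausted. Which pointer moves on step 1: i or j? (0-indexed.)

j

[i=0,j=0] 7>4 → j++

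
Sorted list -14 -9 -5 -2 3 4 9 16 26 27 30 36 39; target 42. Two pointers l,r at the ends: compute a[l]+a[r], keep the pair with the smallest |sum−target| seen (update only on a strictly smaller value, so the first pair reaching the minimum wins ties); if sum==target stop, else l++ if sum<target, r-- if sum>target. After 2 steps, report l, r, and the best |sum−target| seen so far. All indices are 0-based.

l=2, r=12, best |Δ|=12

[0,12] -14+39=25 d=17 * → l++
[1,12] -9+39=30 d=12 * → l++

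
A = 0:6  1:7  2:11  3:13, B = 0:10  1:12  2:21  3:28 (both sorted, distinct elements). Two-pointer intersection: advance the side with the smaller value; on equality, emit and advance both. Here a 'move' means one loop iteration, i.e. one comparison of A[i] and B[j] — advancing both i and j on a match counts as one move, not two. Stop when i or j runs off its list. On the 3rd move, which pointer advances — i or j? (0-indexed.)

[i=0,j=0] 6<10 → i++
[i=1,j=0] 7<10 → i++
[i=2,j=0] 11>10 → j++

j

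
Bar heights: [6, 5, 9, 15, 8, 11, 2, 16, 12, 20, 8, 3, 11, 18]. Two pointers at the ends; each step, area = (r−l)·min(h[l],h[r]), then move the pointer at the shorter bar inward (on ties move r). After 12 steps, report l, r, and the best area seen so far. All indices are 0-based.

l=9, r=10, best area=150

l=0 r=13: min(6,18)*13=78 best=78 *, l++
l=1 r=13: min(5,18)*12=60 best=78, l++
l=2 r=13: min(9,18)*11=99 best=99 *, l++
l=3 r=13: min(15,18)*10=150 best=150 *, l++
l=4 r=13: min(8,18)*9=72 best=150, l++
l=5 r=13: min(11,18)*8=88 best=150, l++
l=6 r=13: min(2,18)*7=14 best=150, l++
l=7 r=13: min(16,18)*6=96 best=150, l++
l=8 r=13: min(12,18)*5=60 best=150, l++
l=9 r=13: min(20,18)*4=72 best=150, r--
l=9 r=12: min(20,11)*3=33 best=150, r--
l=9 r=11: min(20,3)*2=6 best=150, r--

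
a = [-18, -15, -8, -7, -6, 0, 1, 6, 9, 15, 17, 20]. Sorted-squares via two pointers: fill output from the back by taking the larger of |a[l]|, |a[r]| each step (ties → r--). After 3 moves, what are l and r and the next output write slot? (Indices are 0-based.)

l=1, r=9, next write slot=8

[0,11] |-18|<=|20| out[11]=400 → r--
[0,10] |-18|>|17| out[10]=324 → l++
[1,10] |-15|<=|17| out[9]=289 → r--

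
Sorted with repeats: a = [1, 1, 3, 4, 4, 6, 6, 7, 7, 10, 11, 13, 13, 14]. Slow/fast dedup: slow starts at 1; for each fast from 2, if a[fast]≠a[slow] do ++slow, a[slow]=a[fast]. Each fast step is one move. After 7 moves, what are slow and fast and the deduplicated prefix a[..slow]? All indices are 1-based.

slow=1 fast=2: a[fast]=1=a[slow] dup, fast++
slow=1 fast=3: a[fast]=3≠a[slow]=1 write a[2]=3, slow++,fast++
slow=2 fast=4: a[fast]=4≠a[slow]=3 write a[3]=4, slow++,fast++
slow=3 fast=5: a[fast]=4=a[slow] dup, fast++
slow=3 fast=6: a[fast]=6≠a[slow]=4 write a[4]=6, slow++,fast++
slow=4 fast=7: a[fast]=6=a[slow] dup, fast++
slow=4 fast=8: a[fast]=7≠a[slow]=6 write a[5]=7, slow++,fast++

slow=5, fast=9, prefix=[1, 3, 4, 6, 7]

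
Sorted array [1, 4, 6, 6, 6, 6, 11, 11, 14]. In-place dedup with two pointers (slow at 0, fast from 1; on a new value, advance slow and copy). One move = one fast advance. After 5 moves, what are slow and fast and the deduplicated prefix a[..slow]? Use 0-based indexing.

(s=0,f=1) a[fast]=4≠a[slow]=1 write a[1]=4 → slow++,fast++
(s=1,f=2) a[fast]=6≠a[slow]=4 write a[2]=6 → slow++,fast++
(s=2,f=3) a[fast]=6=a[slow] dup → fast++
(s=2,f=4) a[fast]=6=a[slow] dup → fast++
(s=2,f=5) a[fast]=6=a[slow] dup → fast++

slow=2, fast=6, prefix=[1, 4, 6]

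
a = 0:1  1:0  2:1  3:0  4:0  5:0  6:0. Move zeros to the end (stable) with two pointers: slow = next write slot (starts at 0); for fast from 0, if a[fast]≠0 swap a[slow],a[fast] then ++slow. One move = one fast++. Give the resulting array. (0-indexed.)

slow=0 fast=0: a[fast]=1≠0 swap→a[0]=1, slow++,fast++
slow=1 fast=1: a[fast]=0, fast++
slow=1 fast=2: a[fast]=1≠0 swap→a[1]=1, slow++,fast++
slow=2 fast=3: a[fast]=0, fast++
slow=2 fast=4: a[fast]=0, fast++
slow=2 fast=5: a[fast]=0, fast++
slow=2 fast=6: a[fast]=0, fast++

[1, 1, 0, 0, 0, 0, 0]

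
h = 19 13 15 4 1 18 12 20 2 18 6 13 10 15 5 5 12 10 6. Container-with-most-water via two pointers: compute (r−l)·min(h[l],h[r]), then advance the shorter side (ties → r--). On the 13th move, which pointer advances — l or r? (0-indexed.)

[0,18] min(19,6)*18=108 best=108 * → r--
[0,17] min(19,10)*17=170 best=170 * → r--
[0,16] min(19,12)*16=192 best=192 * → r--
[0,15] min(19,5)*15=75 best=192 → r--
[0,14] min(19,5)*14=70 best=192 → r--
[0,13] min(19,15)*13=195 best=195 * → r--
[0,12] min(19,10)*12=120 best=195 → r--
[0,11] min(19,13)*11=143 best=195 → r--
[0,10] min(19,6)*10=60 best=195 → r--
[0,9] min(19,18)*9=162 best=195 → r--
[0,8] min(19,2)*8=16 best=195 → r--
[0,7] min(19,20)*7=133 best=195 → l++
[1,7] min(13,20)*6=78 best=195 → l++

l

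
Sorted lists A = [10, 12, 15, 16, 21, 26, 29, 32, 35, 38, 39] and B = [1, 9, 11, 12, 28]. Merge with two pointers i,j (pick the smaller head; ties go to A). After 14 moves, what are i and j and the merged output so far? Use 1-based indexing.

i=10, j=6, merged so far=[1, 9, 10, 11, 12, 12, 15, 16, 21, 26, 28, 29, 32, 35]

[i=1,j=1] A[i]=10>B[j]=1 take 1 → j++
[i=1,j=2] A[i]=10>B[j]=9 take 9 → j++
[i=1,j=3] A[i]=10<=B[j]=11 take 10 → i++
[i=2,j=3] A[i]=12>B[j]=11 take 11 → j++
[i=2,j=4] A[i]=12<=B[j]=12 take 12 → i++
[i=3,j=4] A[i]=15>B[j]=12 take 12 → j++
[i=3,j=5] A[i]=15<=B[j]=28 take 15 → i++
[i=4,j=5] A[i]=16<=B[j]=28 take 16 → i++
[i=5,j=5] A[i]=21<=B[j]=28 take 21 → i++
[i=6,j=5] A[i]=26<=B[j]=28 take 26 → i++
[i=7,j=5] A[i]=29>B[j]=28 take 28 → j++
[i=7,j=6] B done, take A[i]=29 → i++
[i=8,j=6] B done, take A[i]=32 → i++
[i=9,j=6] B done, take A[i]=35 → i++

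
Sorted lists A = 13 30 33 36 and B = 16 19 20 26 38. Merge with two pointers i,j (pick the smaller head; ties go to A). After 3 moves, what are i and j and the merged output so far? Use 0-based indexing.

i=0 j=0: A[i]=13<=B[j]=16 take 13, i++
i=1 j=0: A[i]=30>B[j]=16 take 16, j++
i=1 j=1: A[i]=30>B[j]=19 take 19, j++

i=1, j=2, merged so far=[13, 16, 19]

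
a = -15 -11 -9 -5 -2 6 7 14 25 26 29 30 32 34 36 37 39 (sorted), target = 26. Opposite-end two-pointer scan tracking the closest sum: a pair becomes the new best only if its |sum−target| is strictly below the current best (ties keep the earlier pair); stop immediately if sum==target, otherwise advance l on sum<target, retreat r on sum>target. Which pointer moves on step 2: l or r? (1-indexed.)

[1,17] -15+39=24 d=2 * → l++
[2,17] -11+39=28 d=2 → r--

r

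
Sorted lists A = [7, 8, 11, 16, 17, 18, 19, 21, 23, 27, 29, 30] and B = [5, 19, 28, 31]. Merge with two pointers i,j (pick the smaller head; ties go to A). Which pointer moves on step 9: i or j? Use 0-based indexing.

i=0 j=0: A[i]=7>B[j]=5 take 5, j++
i=0 j=1: A[i]=7<=B[j]=19 take 7, i++
i=1 j=1: A[i]=8<=B[j]=19 take 8, i++
i=2 j=1: A[i]=11<=B[j]=19 take 11, i++
i=3 j=1: A[i]=16<=B[j]=19 take 16, i++
i=4 j=1: A[i]=17<=B[j]=19 take 17, i++
i=5 j=1: A[i]=18<=B[j]=19 take 18, i++
i=6 j=1: A[i]=19<=B[j]=19 take 19, i++
i=7 j=1: A[i]=21>B[j]=19 take 19, j++

j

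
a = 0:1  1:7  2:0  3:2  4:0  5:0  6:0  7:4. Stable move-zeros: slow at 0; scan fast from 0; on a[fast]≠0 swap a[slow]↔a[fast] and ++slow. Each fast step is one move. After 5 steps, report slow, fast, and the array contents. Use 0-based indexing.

slow=3, fast=5, a=[1, 7, 2, 0, 0, 0, 0, 4]

slow=0 fast=0: a[fast]=1≠0 swap→a[0]=1, slow++,fast++
slow=1 fast=1: a[fast]=7≠0 swap→a[1]=7, slow++,fast++
slow=2 fast=2: a[fast]=0, fast++
slow=2 fast=3: a[fast]=2≠0 swap→a[2]=2, slow++,fast++
slow=3 fast=4: a[fast]=0, fast++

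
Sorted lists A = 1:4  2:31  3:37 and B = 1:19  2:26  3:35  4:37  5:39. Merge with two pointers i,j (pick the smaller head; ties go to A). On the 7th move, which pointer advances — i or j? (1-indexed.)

[i=1,j=1] A[i]=4<=B[j]=19 take 4 → i++
[i=2,j=1] A[i]=31>B[j]=19 take 19 → j++
[i=2,j=2] A[i]=31>B[j]=26 take 26 → j++
[i=2,j=3] A[i]=31<=B[j]=35 take 31 → i++
[i=3,j=3] A[i]=37>B[j]=35 take 35 → j++
[i=3,j=4] A[i]=37<=B[j]=37 take 37 → i++
[i=4,j=4] A done, take B[j]=37 → j++

j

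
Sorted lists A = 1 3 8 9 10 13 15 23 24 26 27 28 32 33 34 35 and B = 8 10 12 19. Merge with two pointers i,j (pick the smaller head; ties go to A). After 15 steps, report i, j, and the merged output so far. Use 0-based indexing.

i=0 j=0: A[i]=1<=B[j]=8 take 1, i++
i=1 j=0: A[i]=3<=B[j]=8 take 3, i++
i=2 j=0: A[i]=8<=B[j]=8 take 8, i++
i=3 j=0: A[i]=9>B[j]=8 take 8, j++
i=3 j=1: A[i]=9<=B[j]=10 take 9, i++
i=4 j=1: A[i]=10<=B[j]=10 take 10, i++
i=5 j=1: A[i]=13>B[j]=10 take 10, j++
i=5 j=2: A[i]=13>B[j]=12 take 12, j++
i=5 j=3: A[i]=13<=B[j]=19 take 13, i++
i=6 j=3: A[i]=15<=B[j]=19 take 15, i++
i=7 j=3: A[i]=23>B[j]=19 take 19, j++
i=7 j=4: B done, take A[i]=23, i++
i=8 j=4: B done, take A[i]=24, i++
i=9 j=4: B done, take A[i]=26, i++
i=10 j=4: B done, take A[i]=27, i++

i=11, j=4, merged so far=[1, 3, 8, 8, 9, 10, 10, 12, 13, 15, 19, 23, 24, 26, 27]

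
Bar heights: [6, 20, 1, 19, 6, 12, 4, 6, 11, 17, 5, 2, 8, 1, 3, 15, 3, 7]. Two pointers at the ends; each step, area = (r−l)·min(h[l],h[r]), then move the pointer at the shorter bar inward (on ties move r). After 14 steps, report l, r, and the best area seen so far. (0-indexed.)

[0,17] min(6,7)*17=102 best=102 * → l++
[1,17] min(20,7)*16=112 best=112 * → r--
[1,16] min(20,3)*15=45 best=112 → r--
[1,15] min(20,15)*14=210 best=210 * → r--
[1,14] min(20,3)*13=39 best=210 → r--
[1,13] min(20,1)*12=12 best=210 → r--
[1,12] min(20,8)*11=88 best=210 → r--
[1,11] min(20,2)*10=20 best=210 → r--
[1,10] min(20,5)*9=45 best=210 → r--
[1,9] min(20,17)*8=136 best=210 → r--
[1,8] min(20,11)*7=77 best=210 → r--
[1,7] min(20,6)*6=36 best=210 → r--
[1,6] min(20,4)*5=20 best=210 → r--
[1,5] min(20,12)*4=48 best=210 → r--

l=1, r=4, best area=210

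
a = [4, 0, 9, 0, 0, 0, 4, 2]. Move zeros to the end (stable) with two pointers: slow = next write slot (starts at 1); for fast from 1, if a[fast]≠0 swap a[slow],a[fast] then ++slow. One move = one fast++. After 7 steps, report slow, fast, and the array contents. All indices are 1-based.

slow=1 fast=1: a[fast]=4≠0 swap→a[1]=4, slow++,fast++
slow=2 fast=2: a[fast]=0, fast++
slow=2 fast=3: a[fast]=9≠0 swap→a[2]=9, slow++,fast++
slow=3 fast=4: a[fast]=0, fast++
slow=3 fast=5: a[fast]=0, fast++
slow=3 fast=6: a[fast]=0, fast++
slow=3 fast=7: a[fast]=4≠0 swap→a[3]=4, slow++,fast++

slow=4, fast=8, a=[4, 9, 4, 0, 0, 0, 0, 2]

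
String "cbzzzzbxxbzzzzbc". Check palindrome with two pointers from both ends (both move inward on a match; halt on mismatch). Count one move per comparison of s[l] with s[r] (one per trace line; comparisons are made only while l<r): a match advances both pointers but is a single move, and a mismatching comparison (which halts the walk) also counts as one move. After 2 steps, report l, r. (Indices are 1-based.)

l=3, r=14

l=1 r=16: 'c'=='c', l++,r--
l=2 r=15: 'b'=='b', l++,r--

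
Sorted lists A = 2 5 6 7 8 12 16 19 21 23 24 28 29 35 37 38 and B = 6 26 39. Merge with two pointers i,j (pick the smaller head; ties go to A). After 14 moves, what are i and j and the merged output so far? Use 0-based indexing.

i=12, j=2, merged so far=[2, 5, 6, 6, 7, 8, 12, 16, 19, 21, 23, 24, 26, 28]

i=0 j=0: A[i]=2<=B[j]=6 take 2, i++
i=1 j=0: A[i]=5<=B[j]=6 take 5, i++
i=2 j=0: A[i]=6<=B[j]=6 take 6, i++
i=3 j=0: A[i]=7>B[j]=6 take 6, j++
i=3 j=1: A[i]=7<=B[j]=26 take 7, i++
i=4 j=1: A[i]=8<=B[j]=26 take 8, i++
i=5 j=1: A[i]=12<=B[j]=26 take 12, i++
i=6 j=1: A[i]=16<=B[j]=26 take 16, i++
i=7 j=1: A[i]=19<=B[j]=26 take 19, i++
i=8 j=1: A[i]=21<=B[j]=26 take 21, i++
i=9 j=1: A[i]=23<=B[j]=26 take 23, i++
i=10 j=1: A[i]=24<=B[j]=26 take 24, i++
i=11 j=1: A[i]=28>B[j]=26 take 26, j++
i=11 j=2: A[i]=28<=B[j]=39 take 28, i++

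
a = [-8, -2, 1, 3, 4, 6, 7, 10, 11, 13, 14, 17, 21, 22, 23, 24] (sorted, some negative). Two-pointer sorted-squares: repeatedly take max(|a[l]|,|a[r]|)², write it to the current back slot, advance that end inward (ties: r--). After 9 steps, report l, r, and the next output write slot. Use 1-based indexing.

[1,16] |-8|<=|24| out[16]=576 → r--
[1,15] |-8|<=|23| out[15]=529 → r--
[1,14] |-8|<=|22| out[14]=484 → r--
[1,13] |-8|<=|21| out[13]=441 → r--
[1,12] |-8|<=|17| out[12]=289 → r--
[1,11] |-8|<=|14| out[11]=196 → r--
[1,10] |-8|<=|13| out[10]=169 → r--
[1,9] |-8|<=|11| out[9]=121 → r--
[1,8] |-8|<=|10| out[8]=100 → r--

l=1, r=7, next write slot=7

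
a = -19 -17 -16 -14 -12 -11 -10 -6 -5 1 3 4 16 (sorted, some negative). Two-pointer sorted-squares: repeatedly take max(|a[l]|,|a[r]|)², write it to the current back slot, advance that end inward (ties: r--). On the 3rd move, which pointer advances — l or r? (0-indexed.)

r

l=0 r=12: |-19|>|16| out[12]=361, l++
l=1 r=12: |-17|>|16| out[11]=289, l++
l=2 r=12: |-16|<=|16| out[10]=256, r--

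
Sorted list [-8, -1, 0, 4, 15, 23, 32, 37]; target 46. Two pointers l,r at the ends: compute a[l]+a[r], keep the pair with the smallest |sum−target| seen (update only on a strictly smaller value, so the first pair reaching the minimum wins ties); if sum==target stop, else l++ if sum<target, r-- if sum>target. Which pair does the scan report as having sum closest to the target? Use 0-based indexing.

l=0 r=7: -8+37=29 d=17 *, l++
l=1 r=7: -1+37=36 d=10 *, l++
l=2 r=7: 0+37=37 d=9 *, l++
l=3 r=7: 4+37=41 d=5 *, l++
l=4 r=7: 15+37=52 d=6, r--
l=4 r=6: 15+32=47 d=1 *, r--
l=4 r=5: 15+23=38 d=8, l++

pair (15, 32) with sum 47 (|Δ|=1)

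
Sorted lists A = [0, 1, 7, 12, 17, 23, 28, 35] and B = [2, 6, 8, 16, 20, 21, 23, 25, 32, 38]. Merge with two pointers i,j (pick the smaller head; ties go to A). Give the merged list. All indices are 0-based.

[0, 1, 2, 6, 7, 8, 12, 16, 17, 20, 21, 23, 23, 25, 28, 32, 35, 38]

[i=0,j=0] A[i]=0<=B[j]=2 take 0 → i++
[i=1,j=0] A[i]=1<=B[j]=2 take 1 → i++
[i=2,j=0] A[i]=7>B[j]=2 take 2 → j++
[i=2,j=1] A[i]=7>B[j]=6 take 6 → j++
[i=2,j=2] A[i]=7<=B[j]=8 take 7 → i++
[i=3,j=2] A[i]=12>B[j]=8 take 8 → j++
[i=3,j=3] A[i]=12<=B[j]=16 take 12 → i++
[i=4,j=3] A[i]=17>B[j]=16 take 16 → j++
[i=4,j=4] A[i]=17<=B[j]=20 take 17 → i++
[i=5,j=4] A[i]=23>B[j]=20 take 20 → j++
[i=5,j=5] A[i]=23>B[j]=21 take 21 → j++
[i=5,j=6] A[i]=23<=B[j]=23 take 23 → i++
[i=6,j=6] A[i]=28>B[j]=23 take 23 → j++
[i=6,j=7] A[i]=28>B[j]=25 take 25 → j++
[i=6,j=8] A[i]=28<=B[j]=32 take 28 → i++
[i=7,j=8] A[i]=35>B[j]=32 take 32 → j++
[i=7,j=9] A[i]=35<=B[j]=38 take 35 → i++
[i=8,j=9] A done, take B[j]=38 → j++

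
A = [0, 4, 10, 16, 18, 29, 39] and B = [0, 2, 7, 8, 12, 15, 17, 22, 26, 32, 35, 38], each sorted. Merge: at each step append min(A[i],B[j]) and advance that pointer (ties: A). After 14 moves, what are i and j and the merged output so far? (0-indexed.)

i=0 j=0: A[i]=0<=B[j]=0 take 0, i++
i=1 j=0: A[i]=4>B[j]=0 take 0, j++
i=1 j=1: A[i]=4>B[j]=2 take 2, j++
i=1 j=2: A[i]=4<=B[j]=7 take 4, i++
i=2 j=2: A[i]=10>B[j]=7 take 7, j++
i=2 j=3: A[i]=10>B[j]=8 take 8, j++
i=2 j=4: A[i]=10<=B[j]=12 take 10, i++
i=3 j=4: A[i]=16>B[j]=12 take 12, j++
i=3 j=5: A[i]=16>B[j]=15 take 15, j++
i=3 j=6: A[i]=16<=B[j]=17 take 16, i++
i=4 j=6: A[i]=18>B[j]=17 take 17, j++
i=4 j=7: A[i]=18<=B[j]=22 take 18, i++
i=5 j=7: A[i]=29>B[j]=22 take 22, j++
i=5 j=8: A[i]=29>B[j]=26 take 26, j++

i=5, j=9, merged so far=[0, 0, 2, 4, 7, 8, 10, 12, 15, 16, 17, 18, 22, 26]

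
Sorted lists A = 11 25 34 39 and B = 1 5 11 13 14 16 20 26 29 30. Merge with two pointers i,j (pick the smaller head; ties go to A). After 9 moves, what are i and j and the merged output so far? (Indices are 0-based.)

i=2, j=7, merged so far=[1, 5, 11, 11, 13, 14, 16, 20, 25]

i=0 j=0: A[i]=11>B[j]=1 take 1, j++
i=0 j=1: A[i]=11>B[j]=5 take 5, j++
i=0 j=2: A[i]=11<=B[j]=11 take 11, i++
i=1 j=2: A[i]=25>B[j]=11 take 11, j++
i=1 j=3: A[i]=25>B[j]=13 take 13, j++
i=1 j=4: A[i]=25>B[j]=14 take 14, j++
i=1 j=5: A[i]=25>B[j]=16 take 16, j++
i=1 j=6: A[i]=25>B[j]=20 take 20, j++
i=1 j=7: A[i]=25<=B[j]=26 take 25, i++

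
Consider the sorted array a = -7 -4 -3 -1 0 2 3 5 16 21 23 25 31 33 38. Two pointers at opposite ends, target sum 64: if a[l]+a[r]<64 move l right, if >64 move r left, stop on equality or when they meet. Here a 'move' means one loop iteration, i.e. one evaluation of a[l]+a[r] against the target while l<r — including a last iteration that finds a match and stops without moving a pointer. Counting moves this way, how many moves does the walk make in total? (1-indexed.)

14 moves

[1,15] -7+38=31 <64 → l++
[2,15] -4+38=34 <64 → l++
[3,15] -3+38=35 <64 → l++
[4,15] -1+38=37 <64 → l++
[5,15] 0+38=38 <64 → l++
[6,15] 2+38=40 <64 → l++
[7,15] 3+38=41 <64 → l++
[8,15] 5+38=43 <64 → l++
[9,15] 16+38=54 <64 → l++
[10,15] 21+38=59 <64 → l++
[11,15] 23+38=61 <64 → l++
[12,15] 25+38=63 <64 → l++
[13,15] 31+38=69 >64 → r--
[13,14] 31+33=64 → found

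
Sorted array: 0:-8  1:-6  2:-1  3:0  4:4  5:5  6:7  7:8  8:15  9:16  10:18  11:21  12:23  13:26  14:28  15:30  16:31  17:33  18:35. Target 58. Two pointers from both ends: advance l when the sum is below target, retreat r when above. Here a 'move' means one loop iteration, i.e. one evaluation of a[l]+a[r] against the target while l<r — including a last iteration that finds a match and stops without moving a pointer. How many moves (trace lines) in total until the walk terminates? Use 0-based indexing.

[0,18] -8+35=27 <58 → l++
[1,18] -6+35=29 <58 → l++
[2,18] -1+35=34 <58 → l++
[3,18] 0+35=35 <58 → l++
[4,18] 4+35=39 <58 → l++
[5,18] 5+35=40 <58 → l++
[6,18] 7+35=42 <58 → l++
[7,18] 8+35=43 <58 → l++
[8,18] 15+35=50 <58 → l++
[9,18] 16+35=51 <58 → l++
[10,18] 18+35=53 <58 → l++
[11,18] 21+35=56 <58 → l++
[12,18] 23+35=58 → found

13 moves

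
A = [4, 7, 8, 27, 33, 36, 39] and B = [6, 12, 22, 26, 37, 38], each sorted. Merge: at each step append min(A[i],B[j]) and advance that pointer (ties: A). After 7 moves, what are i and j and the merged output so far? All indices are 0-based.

i=3, j=4, merged so far=[4, 6, 7, 8, 12, 22, 26]

[i=0,j=0] A[i]=4<=B[j]=6 take 4 → i++
[i=1,j=0] A[i]=7>B[j]=6 take 6 → j++
[i=1,j=1] A[i]=7<=B[j]=12 take 7 → i++
[i=2,j=1] A[i]=8<=B[j]=12 take 8 → i++
[i=3,j=1] A[i]=27>B[j]=12 take 12 → j++
[i=3,j=2] A[i]=27>B[j]=22 take 22 → j++
[i=3,j=3] A[i]=27>B[j]=26 take 26 → j++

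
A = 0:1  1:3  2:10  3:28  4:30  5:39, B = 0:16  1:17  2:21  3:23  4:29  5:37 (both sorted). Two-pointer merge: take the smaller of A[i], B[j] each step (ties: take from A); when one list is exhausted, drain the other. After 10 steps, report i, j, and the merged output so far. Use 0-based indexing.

i=0 j=0: A[i]=1<=B[j]=16 take 1, i++
i=1 j=0: A[i]=3<=B[j]=16 take 3, i++
i=2 j=0: A[i]=10<=B[j]=16 take 10, i++
i=3 j=0: A[i]=28>B[j]=16 take 16, j++
i=3 j=1: A[i]=28>B[j]=17 take 17, j++
i=3 j=2: A[i]=28>B[j]=21 take 21, j++
i=3 j=3: A[i]=28>B[j]=23 take 23, j++
i=3 j=4: A[i]=28<=B[j]=29 take 28, i++
i=4 j=4: A[i]=30>B[j]=29 take 29, j++
i=4 j=5: A[i]=30<=B[j]=37 take 30, i++

i=5, j=5, merged so far=[1, 3, 10, 16, 17, 21, 23, 28, 29, 30]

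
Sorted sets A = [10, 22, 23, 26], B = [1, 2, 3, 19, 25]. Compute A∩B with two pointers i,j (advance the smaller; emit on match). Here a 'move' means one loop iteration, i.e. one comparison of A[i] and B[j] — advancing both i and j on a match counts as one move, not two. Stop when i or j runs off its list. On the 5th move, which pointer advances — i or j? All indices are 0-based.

j

[i=0,j=0] 10>1 → j++
[i=0,j=1] 10>2 → j++
[i=0,j=2] 10>3 → j++
[i=0,j=3] 10<19 → i++
[i=1,j=3] 22>19 → j++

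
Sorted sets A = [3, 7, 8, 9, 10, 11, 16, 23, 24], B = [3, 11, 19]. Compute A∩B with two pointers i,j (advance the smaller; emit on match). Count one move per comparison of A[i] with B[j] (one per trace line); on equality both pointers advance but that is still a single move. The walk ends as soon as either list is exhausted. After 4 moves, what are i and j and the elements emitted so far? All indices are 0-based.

i=4, j=1, emitted=[3]

[i=0,j=0] 3==3 emit → i++,j++
[i=1,j=1] 7<11 → i++
[i=2,j=1] 8<11 → i++
[i=3,j=1] 9<11 → i++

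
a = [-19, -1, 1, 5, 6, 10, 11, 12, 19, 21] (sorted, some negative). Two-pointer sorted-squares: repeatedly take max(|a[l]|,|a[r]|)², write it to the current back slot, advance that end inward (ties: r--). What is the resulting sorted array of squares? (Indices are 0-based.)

l=0 r=9: |-19|<=|21| out[9]=441, r--
l=0 r=8: |-19|<=|19| out[8]=361, r--
l=0 r=7: |-19|>|12| out[7]=361, l++
l=1 r=7: |-1|<=|12| out[6]=144, r--
l=1 r=6: |-1|<=|11| out[5]=121, r--
l=1 r=5: |-1|<=|10| out[4]=100, r--
l=1 r=4: |-1|<=|6| out[3]=36, r--
l=1 r=3: |-1|<=|5| out[2]=25, r--
l=1 r=2: |-1|<=|1| out[1]=1, r--
l=1 r=1: |-1|<=|-1| out[0]=1, r--

[1, 1, 25, 36, 100, 121, 144, 361, 361, 441]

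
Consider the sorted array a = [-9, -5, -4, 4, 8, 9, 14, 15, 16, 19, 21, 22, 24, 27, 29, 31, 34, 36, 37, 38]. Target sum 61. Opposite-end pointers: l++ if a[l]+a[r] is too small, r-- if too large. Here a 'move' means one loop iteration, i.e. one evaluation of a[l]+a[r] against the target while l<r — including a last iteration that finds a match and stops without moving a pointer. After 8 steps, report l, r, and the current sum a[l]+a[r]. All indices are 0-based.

l=8, r=19, sum=54

l=0 r=19: -9+38=29 <61, l++
l=1 r=19: -5+38=33 <61, l++
l=2 r=19: -4+38=34 <61, l++
l=3 r=19: 4+38=42 <61, l++
l=4 r=19: 8+38=46 <61, l++
l=5 r=19: 9+38=47 <61, l++
l=6 r=19: 14+38=52 <61, l++
l=7 r=19: 15+38=53 <61, l++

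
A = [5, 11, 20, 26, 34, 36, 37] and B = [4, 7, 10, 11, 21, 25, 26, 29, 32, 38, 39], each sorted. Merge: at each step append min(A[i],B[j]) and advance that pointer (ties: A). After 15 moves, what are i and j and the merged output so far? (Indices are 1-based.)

i=1 j=1: A[i]=5>B[j]=4 take 4, j++
i=1 j=2: A[i]=5<=B[j]=7 take 5, i++
i=2 j=2: A[i]=11>B[j]=7 take 7, j++
i=2 j=3: A[i]=11>B[j]=10 take 10, j++
i=2 j=4: A[i]=11<=B[j]=11 take 11, i++
i=3 j=4: A[i]=20>B[j]=11 take 11, j++
i=3 j=5: A[i]=20<=B[j]=21 take 20, i++
i=4 j=5: A[i]=26>B[j]=21 take 21, j++
i=4 j=6: A[i]=26>B[j]=25 take 25, j++
i=4 j=7: A[i]=26<=B[j]=26 take 26, i++
i=5 j=7: A[i]=34>B[j]=26 take 26, j++
i=5 j=8: A[i]=34>B[j]=29 take 29, j++
i=5 j=9: A[i]=34>B[j]=32 take 32, j++
i=5 j=10: A[i]=34<=B[j]=38 take 34, i++
i=6 j=10: A[i]=36<=B[j]=38 take 36, i++

i=7, j=10, merged so far=[4, 5, 7, 10, 11, 11, 20, 21, 25, 26, 26, 29, 32, 34, 36]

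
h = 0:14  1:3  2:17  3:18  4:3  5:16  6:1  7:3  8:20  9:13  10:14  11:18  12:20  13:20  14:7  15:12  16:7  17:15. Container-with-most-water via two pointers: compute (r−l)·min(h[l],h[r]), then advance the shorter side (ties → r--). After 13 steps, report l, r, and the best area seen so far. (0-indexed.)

[0,17] min(14,15)*17=238 best=238 * → l++
[1,17] min(3,15)*16=48 best=238 → l++
[2,17] min(17,15)*15=225 best=238 → r--
[2,16] min(17,7)*14=98 best=238 → r--
[2,15] min(17,12)*13=156 best=238 → r--
[2,14] min(17,7)*12=84 best=238 → r--
[2,13] min(17,20)*11=187 best=238 → l++
[3,13] min(18,20)*10=180 best=238 → l++
[4,13] min(3,20)*9=27 best=238 → l++
[5,13] min(16,20)*8=128 best=238 → l++
[6,13] min(1,20)*7=7 best=238 → l++
[7,13] min(3,20)*6=18 best=238 → l++
[8,13] min(20,20)*5=100 best=238 → r--

l=8, r=12, best area=238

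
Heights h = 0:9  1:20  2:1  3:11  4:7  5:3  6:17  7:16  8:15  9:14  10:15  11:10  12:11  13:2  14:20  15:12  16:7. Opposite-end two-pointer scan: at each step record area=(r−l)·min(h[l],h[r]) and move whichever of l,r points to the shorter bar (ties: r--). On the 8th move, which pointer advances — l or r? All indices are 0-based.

l=0 r=16: min(9,7)*16=112 best=112 *, r--
l=0 r=15: min(9,12)*15=135 best=135 *, l++
l=1 r=15: min(20,12)*14=168 best=168 *, r--
l=1 r=14: min(20,20)*13=260 best=260 *, r--
l=1 r=13: min(20,2)*12=24 best=260, r--
l=1 r=12: min(20,11)*11=121 best=260, r--
l=1 r=11: min(20,10)*10=100 best=260, r--
l=1 r=10: min(20,15)*9=135 best=260, r--

r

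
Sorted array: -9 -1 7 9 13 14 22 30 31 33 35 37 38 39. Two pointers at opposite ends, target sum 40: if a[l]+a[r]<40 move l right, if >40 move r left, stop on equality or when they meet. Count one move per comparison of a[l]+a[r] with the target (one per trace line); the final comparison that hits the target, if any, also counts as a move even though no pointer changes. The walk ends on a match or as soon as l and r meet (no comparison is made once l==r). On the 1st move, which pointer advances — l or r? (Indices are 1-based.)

l=1 r=14: -9+39=30 <40, l++

l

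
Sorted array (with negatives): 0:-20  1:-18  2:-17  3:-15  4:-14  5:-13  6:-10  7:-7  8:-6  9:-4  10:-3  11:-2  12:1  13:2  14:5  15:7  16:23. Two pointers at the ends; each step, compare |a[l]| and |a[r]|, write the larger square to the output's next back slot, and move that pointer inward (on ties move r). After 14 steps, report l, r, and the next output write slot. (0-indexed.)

l=11, r=13, next write slot=2

l=0 r=16: |-20|<=|23| out[16]=529, r--
l=0 r=15: |-20|>|7| out[15]=400, l++
l=1 r=15: |-18|>|7| out[14]=324, l++
l=2 r=15: |-17|>|7| out[13]=289, l++
l=3 r=15: |-15|>|7| out[12]=225, l++
l=4 r=15: |-14|>|7| out[11]=196, l++
l=5 r=15: |-13|>|7| out[10]=169, l++
l=6 r=15: |-10|>|7| out[9]=100, l++
l=7 r=15: |-7|<=|7| out[8]=49, r--
l=7 r=14: |-7|>|5| out[7]=49, l++
l=8 r=14: |-6|>|5| out[6]=36, l++
l=9 r=14: |-4|<=|5| out[5]=25, r--
l=9 r=13: |-4|>|2| out[4]=16, l++
l=10 r=13: |-3|>|2| out[3]=9, l++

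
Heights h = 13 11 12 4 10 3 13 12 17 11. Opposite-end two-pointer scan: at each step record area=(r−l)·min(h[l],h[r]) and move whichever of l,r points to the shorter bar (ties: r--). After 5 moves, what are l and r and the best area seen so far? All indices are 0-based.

[0,9] min(13,11)*9=99 best=99 * → r--
[0,8] min(13,17)*8=104 best=104 * → l++
[1,8] min(11,17)*7=77 best=104 → l++
[2,8] min(12,17)*6=72 best=104 → l++
[3,8] min(4,17)*5=20 best=104 → l++

l=4, r=8, best area=104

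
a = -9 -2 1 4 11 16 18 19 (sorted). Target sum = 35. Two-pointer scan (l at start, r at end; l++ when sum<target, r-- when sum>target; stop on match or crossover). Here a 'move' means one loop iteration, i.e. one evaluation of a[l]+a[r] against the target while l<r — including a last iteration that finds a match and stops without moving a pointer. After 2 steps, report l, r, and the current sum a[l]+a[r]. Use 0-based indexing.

l=2, r=7, sum=20

l=0 r=7: -9+19=10 <35, l++
l=1 r=7: -2+19=17 <35, l++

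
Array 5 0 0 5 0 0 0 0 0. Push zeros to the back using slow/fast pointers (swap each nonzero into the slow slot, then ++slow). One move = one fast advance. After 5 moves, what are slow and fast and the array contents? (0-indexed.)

slow=0 fast=0: a[fast]=5≠0 swap→a[0]=5, slow++,fast++
slow=1 fast=1: a[fast]=0, fast++
slow=1 fast=2: a[fast]=0, fast++
slow=1 fast=3: a[fast]=5≠0 swap→a[1]=5, slow++,fast++
slow=2 fast=4: a[fast]=0, fast++

slow=2, fast=5, a=[5, 5, 0, 0, 0, 0, 0, 0, 0]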